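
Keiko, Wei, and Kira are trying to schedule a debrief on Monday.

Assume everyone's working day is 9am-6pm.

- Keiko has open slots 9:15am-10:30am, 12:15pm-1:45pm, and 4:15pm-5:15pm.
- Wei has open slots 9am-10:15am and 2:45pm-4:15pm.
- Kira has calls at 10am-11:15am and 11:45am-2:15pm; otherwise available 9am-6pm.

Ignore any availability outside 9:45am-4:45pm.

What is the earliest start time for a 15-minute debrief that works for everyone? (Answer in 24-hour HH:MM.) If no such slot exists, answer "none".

09:45

Kira free within 09:00–18:00: 09:00–10:00, 11:15–11:45, 14:15–18:00.
Keiko ∩ Wei: 09:15–10:15.
Keiko ∩ Wei ∩ Kira: 09:15–10:00.
Restricted to 09:45–16:45: 09:45–10:00.
Windows ≥ 15 min: 09:45–10:00.
Earliest such window starts at 09:45.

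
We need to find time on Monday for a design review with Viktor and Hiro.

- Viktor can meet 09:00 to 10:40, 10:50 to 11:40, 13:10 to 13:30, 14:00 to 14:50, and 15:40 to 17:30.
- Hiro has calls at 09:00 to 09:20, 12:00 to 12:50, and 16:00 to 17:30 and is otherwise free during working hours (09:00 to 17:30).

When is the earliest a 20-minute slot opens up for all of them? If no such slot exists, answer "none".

09:20

Hiro free within 09:00–17:30: 09:20–12:00, 12:50–16:00.
Viktor ∩ Hiro: 09:20–10:40, 10:50–11:40, 13:10–13:30, 14:00–14:50, 15:40–16:00.
Windows ≥ 20 min: 09:20–10:40, 10:50–11:40, 13:10–13:30, 14:00–14:50, 15:40–16:00.
Earliest such window starts at 09:20.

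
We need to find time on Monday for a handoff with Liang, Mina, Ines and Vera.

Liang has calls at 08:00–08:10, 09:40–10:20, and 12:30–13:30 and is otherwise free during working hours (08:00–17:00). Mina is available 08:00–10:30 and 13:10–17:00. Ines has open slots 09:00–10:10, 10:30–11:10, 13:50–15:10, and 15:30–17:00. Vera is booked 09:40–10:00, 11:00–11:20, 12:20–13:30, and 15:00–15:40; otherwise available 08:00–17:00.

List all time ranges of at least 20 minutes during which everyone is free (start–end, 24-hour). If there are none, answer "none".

09:00–09:40, 13:50–15:00, 15:40–17:00

Liang free within 08:00–17:00: 08:10–09:40, 10:20–12:30, 13:30–17:00.
Vera free within 08:00–17:00: 08:00–09:40, 10:00–11:00, 11:20–12:20, 13:30–15:00, 15:40–17:00.
Liang ∩ Mina: 08:10–09:40, 10:20–10:30, 13:30–17:00.
Liang ∩ Mina ∩ Ines: 09:00–09:40, 13:50–15:10, 15:30–17:00.
Liang ∩ Mina ∩ Ines ∩ Vera: 09:00–09:40, 13:50–15:00, 15:40–17:00.
Windows ≥ 20 min: 09:00–09:40, 13:50–15:00, 15:40–17:00.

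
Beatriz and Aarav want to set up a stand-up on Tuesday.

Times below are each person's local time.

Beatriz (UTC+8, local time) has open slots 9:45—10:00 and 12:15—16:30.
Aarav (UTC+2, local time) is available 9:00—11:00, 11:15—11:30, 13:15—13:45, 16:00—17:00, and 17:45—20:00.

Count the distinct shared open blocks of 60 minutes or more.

1

Beatriz → UTC: 01:45–02:00, 04:15–08:30.
Aarav → UTC: 07:00–09:00, 09:15–09:30, 11:15–11:45, 14:00–15:00, 15:45–18:00.
Beatriz ∩ Aarav: 07:00–08:30.
Windows ≥ 60 min: 07:00–08:30.
That's 1 window.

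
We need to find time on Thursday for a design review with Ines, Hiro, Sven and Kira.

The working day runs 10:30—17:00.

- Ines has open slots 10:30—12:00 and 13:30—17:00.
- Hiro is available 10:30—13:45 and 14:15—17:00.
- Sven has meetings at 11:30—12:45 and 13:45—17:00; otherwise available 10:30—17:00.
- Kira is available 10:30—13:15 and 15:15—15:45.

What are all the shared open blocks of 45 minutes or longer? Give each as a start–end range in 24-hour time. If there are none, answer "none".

Sven free within 10:30–17:00: 10:30–11:30, 12:45–13:45.
Ines ∩ Hiro: 10:30–12:00, 13:30–13:45, 14:15–17:00.
Ines ∩ Hiro ∩ Sven: 10:30–11:30, 13:30–13:45.
Ines ∩ Hiro ∩ Sven ∩ Kira: 10:30–11:30.
Windows ≥ 45 min: 10:30–11:30.

10:30–11:30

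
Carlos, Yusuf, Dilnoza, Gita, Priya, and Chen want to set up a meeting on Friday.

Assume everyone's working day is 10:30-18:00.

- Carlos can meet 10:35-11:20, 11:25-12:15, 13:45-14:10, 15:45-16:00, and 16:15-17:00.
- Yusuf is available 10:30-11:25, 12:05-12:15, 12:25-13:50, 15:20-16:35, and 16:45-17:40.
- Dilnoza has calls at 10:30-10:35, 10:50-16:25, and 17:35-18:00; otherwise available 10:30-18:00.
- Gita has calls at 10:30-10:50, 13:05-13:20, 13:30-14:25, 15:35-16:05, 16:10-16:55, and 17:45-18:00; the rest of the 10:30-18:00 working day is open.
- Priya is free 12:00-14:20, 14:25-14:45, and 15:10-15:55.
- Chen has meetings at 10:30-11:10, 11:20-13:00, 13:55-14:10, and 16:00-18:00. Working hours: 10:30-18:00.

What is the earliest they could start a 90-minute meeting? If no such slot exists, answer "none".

none

Dilnoza free within 10:30–18:00: 10:35–10:50, 16:25–17:35.
Gita free within 10:30–18:00: 10:50–13:05, 13:20–13:30, 14:25–15:35, 16:05–16:10, 16:55–17:45.
Chen free within 10:30–18:00: 11:10–11:20, 13:00–13:55, 14:10–16:00.
Carlos ∩ Yusuf: 10:35–11:20, 12:05–12:15, 13:45–13:50, 15:45–16:00, 16:15–16:35, 16:45–17:00.
Carlos ∩ Yusuf ∩ Dilnoza: 10:35–10:50, 16:25–16:35, 16:45–17:00.
Carlos ∩ Yusuf ∩ Dilnoza ∩ Gita: 16:55–17:00.
Carlos ∩ Yusuf ∩ Dilnoza ∩ Gita ∩ Priya: (none).
Carlos ∩ Yusuf ∩ Dilnoza ∩ Gita ∩ Priya ∩ Chen: (none).
Windows ≥ 90 min: (none).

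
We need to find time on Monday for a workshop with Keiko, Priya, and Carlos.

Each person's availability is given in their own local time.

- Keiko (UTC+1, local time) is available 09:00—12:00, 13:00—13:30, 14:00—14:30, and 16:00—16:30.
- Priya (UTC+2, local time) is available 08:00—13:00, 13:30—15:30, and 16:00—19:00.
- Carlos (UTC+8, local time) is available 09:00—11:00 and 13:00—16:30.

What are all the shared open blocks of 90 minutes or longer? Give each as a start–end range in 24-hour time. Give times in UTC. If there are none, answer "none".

none

Keiko → UTC: 08:00–11:00, 12:00–12:30, 13:00–13:30, 15:00–15:30.
Priya → UTC: 06:00–11:00, 11:30–13:30, 14:00–17:00.
Carlos → UTC: 01:00–03:00, 05:00–08:30.
Keiko ∩ Priya: 08:00–11:00, 12:00–12:30, 13:00–13:30, 15:00–15:30.
Keiko ∩ Priya ∩ Carlos: 08:00–08:30.
Windows ≥ 90 min: (none).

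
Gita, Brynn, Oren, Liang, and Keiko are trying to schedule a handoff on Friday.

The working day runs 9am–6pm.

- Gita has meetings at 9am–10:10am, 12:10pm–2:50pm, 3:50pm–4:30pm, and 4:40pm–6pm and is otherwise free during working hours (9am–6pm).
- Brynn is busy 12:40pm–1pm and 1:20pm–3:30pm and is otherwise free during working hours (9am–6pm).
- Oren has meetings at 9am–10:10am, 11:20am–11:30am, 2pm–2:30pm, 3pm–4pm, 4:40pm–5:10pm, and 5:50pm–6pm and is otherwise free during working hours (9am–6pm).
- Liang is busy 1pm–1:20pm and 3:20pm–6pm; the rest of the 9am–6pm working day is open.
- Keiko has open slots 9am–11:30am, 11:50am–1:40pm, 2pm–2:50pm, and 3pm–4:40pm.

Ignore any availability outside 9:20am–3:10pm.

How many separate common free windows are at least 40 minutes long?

Gita free within 09:00–18:00: 10:10–12:10, 14:50–15:50, 16:30–16:40.
Brynn free within 09:00–18:00: 09:00–12:40, 13:00–13:20, 15:30–18:00.
Oren free within 09:00–18:00: 10:10–11:20, 11:30–14:00, 14:30–15:00, 16:00–16:40, 17:10–17:50.
Liang free within 09:00–18:00: 09:00–13:00, 13:20–15:20.
Gita ∩ Brynn: 10:10–12:10, 15:30–15:50, 16:30–16:40.
Gita ∩ Brynn ∩ Oren: 10:10–11:20, 11:30–12:10, 16:30–16:40.
Gita ∩ Brynn ∩ Oren ∩ Liang: 10:10–11:20, 11:30–12:10.
Gita ∩ Brynn ∩ Oren ∩ Liang ∩ Keiko: 10:10–11:20, 11:50–12:10.
Restricted to 09:20–15:10: 10:10–11:20, 11:50–12:10.
Windows ≥ 40 min: 10:10–11:20.
That's 1 window.

1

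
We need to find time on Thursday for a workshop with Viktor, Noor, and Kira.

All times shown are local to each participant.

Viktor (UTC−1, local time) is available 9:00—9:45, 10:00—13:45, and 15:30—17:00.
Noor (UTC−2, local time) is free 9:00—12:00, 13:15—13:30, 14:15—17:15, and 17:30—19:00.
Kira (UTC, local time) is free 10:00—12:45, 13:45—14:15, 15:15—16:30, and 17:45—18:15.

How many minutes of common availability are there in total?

135 minutes

Viktor → UTC: 10:00–10:45, 11:00–14:45, 16:30–18:00.
Noor → UTC: 11:00–14:00, 15:15–15:30, 16:15–19:15, 19:30–21:00.
Kira → UTC: 10:00–12:45, 13:45–14:15, 15:15–16:30, 17:45–18:15.
Viktor ∩ Noor: 11:00–14:00, 16:30–18:00.
Viktor ∩ Noor ∩ Kira: 11:00–12:45, 13:45–14:00, 17:45–18:00.
Total common minutes: 105 + 15 + 15 = 135.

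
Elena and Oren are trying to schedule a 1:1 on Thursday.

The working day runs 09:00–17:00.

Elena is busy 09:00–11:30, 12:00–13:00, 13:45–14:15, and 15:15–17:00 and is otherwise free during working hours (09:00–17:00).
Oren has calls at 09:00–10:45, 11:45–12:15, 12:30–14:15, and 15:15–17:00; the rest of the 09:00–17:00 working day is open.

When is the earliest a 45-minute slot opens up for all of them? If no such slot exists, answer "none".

14:15

Elena free within 09:00–17:00: 11:30–12:00, 13:00–13:45, 14:15–15:15.
Oren free within 09:00–17:00: 10:45–11:45, 12:15–12:30, 14:15–15:15.
Elena ∩ Oren: 11:30–11:45, 14:15–15:15.
Windows ≥ 45 min: 14:15–15:15.
Earliest such window starts at 14:15.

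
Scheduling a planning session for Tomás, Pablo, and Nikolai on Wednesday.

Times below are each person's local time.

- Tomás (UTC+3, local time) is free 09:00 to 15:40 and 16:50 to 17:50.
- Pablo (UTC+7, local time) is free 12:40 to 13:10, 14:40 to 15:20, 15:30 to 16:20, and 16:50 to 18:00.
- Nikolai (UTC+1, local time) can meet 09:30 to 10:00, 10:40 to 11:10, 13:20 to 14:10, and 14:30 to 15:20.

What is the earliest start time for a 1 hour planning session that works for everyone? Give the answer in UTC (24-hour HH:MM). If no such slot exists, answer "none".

none

Tomás → UTC: 06:00–12:40, 13:50–14:50.
Pablo → UTC: 05:40–06:10, 07:40–08:20, 08:30–09:20, 09:50–11:00.
Nikolai → UTC: 08:30–09:00, 09:40–10:10, 12:20–13:10, 13:30–14:20.
Tomás ∩ Pablo: 06:00–06:10, 07:40–08:20, 08:30–09:20, 09:50–11:00.
Tomás ∩ Pablo ∩ Nikolai: 08:30–09:00, 09:50–10:10.
Windows ≥ 60 min: (none).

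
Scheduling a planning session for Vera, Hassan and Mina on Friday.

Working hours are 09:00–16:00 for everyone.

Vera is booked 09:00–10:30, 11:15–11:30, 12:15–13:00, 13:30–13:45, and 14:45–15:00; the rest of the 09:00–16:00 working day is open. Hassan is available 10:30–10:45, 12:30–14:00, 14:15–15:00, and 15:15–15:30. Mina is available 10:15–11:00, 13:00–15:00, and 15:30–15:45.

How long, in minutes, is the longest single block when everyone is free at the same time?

30 minutes

Vera free within 09:00–16:00: 10:30–11:15, 11:30–12:15, 13:00–13:30, 13:45–14:45, 15:00–16:00.
Vera ∩ Hassan: 10:30–10:45, 13:00–13:30, 13:45–14:00, 14:15–14:45, 15:15–15:30.
Vera ∩ Hassan ∩ Mina: 10:30–10:45, 13:00–13:30, 13:45–14:00, 14:15–14:45.
Common window lengths: 15, 30, 15, 30 min; longest is 30.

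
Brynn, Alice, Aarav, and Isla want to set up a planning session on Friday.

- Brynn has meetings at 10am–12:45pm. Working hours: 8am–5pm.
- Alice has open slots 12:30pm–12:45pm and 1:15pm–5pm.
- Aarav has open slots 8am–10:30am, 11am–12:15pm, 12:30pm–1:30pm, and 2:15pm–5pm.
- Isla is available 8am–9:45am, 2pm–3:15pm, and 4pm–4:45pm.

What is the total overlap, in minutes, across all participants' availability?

105 minutes

Brynn free within 08:00–17:00: 08:00–10:00, 12:45–17:00.
Brynn ∩ Alice: 13:15–17:00.
Brynn ∩ Alice ∩ Aarav: 13:15–13:30, 14:15–17:00.
Brynn ∩ Alice ∩ Aarav ∩ Isla: 14:15–15:15, 16:00–16:45.
Total common minutes: 60 + 45 = 105.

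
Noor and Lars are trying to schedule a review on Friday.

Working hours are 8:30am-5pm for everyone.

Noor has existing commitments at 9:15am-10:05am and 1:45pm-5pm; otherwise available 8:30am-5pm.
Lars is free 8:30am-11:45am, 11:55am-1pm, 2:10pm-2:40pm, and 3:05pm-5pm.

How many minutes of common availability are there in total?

Noor free within 08:30–17:00: 08:30–09:15, 10:05–13:45.
Noor ∩ Lars: 08:30–09:15, 10:05–11:45, 11:55–13:00.
Total common minutes: 45 + 100 + 65 = 210.

210 minutes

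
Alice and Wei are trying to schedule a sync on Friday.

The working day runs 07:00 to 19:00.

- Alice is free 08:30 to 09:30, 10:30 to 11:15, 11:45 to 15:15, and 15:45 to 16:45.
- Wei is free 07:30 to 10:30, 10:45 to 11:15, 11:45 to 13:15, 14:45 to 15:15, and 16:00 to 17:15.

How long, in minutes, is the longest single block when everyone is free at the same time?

Alice ∩ Wei: 08:30–09:30, 10:45–11:15, 11:45–13:15, 14:45–15:15, 16:00–16:45.
Common window lengths: 60, 30, 90, 30, 45 min; longest is 90.

90 minutes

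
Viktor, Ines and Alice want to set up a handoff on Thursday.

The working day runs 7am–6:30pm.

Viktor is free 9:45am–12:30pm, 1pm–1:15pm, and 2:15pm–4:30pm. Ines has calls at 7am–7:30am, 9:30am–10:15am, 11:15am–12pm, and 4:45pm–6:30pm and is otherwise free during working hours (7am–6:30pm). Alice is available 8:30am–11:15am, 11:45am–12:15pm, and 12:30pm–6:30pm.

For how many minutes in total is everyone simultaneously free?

Ines free within 07:00–18:30: 07:30–09:30, 10:15–11:15, 12:00–16:45.
Viktor ∩ Ines: 10:15–11:15, 12:00–12:30, 13:00–13:15, 14:15–16:30.
Viktor ∩ Ines ∩ Alice: 10:15–11:15, 12:00–12:15, 13:00–13:15, 14:15–16:30.
Total common minutes: 60 + 15 + 15 + 135 = 225.

225 minutes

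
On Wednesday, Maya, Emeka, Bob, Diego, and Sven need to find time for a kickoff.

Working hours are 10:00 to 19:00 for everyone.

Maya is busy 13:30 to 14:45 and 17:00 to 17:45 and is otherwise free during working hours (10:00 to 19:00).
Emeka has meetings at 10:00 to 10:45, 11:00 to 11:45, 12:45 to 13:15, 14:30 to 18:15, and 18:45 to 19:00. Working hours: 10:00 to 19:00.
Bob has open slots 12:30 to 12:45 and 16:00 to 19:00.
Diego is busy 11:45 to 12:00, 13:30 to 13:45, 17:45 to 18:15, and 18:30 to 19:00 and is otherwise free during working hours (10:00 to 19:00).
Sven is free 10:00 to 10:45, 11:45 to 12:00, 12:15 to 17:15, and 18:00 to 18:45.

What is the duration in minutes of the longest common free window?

15 minutes

Maya free within 10:00–19:00: 10:00–13:30, 14:45–17:00, 17:45–19:00.
Emeka free within 10:00–19:00: 10:45–11:00, 11:45–12:45, 13:15–14:30, 18:15–18:45.
Diego free within 10:00–19:00: 10:00–11:45, 12:00–13:30, 13:45–17:45, 18:15–18:30.
Maya ∩ Emeka: 10:45–11:00, 11:45–12:45, 13:15–13:30, 18:15–18:45.
Maya ∩ Emeka ∩ Bob: 12:30–12:45, 18:15–18:45.
Maya ∩ Emeka ∩ Bob ∩ Diego: 12:30–12:45, 18:15–18:30.
Maya ∩ Emeka ∩ Bob ∩ Diego ∩ Sven: 12:30–12:45, 18:15–18:30.
Common window lengths: 15, 15 min; longest is 15.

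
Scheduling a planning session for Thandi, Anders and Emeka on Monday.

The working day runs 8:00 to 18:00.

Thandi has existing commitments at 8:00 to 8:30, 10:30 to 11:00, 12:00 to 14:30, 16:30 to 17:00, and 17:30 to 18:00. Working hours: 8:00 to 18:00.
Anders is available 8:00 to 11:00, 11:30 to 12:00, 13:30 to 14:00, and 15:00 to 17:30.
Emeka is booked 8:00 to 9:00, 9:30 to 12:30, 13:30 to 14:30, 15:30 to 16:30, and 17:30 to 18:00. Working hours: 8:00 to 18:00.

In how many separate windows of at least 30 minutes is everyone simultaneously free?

Thandi free within 08:00–18:00: 08:30–10:30, 11:00–12:00, 14:30–16:30, 17:00–17:30.
Emeka free within 08:00–18:00: 09:00–09:30, 12:30–13:30, 14:30–15:30, 16:30–17:30.
Thandi ∩ Anders: 08:30–10:30, 11:30–12:00, 15:00–16:30, 17:00–17:30.
Thandi ∩ Anders ∩ Emeka: 09:00–09:30, 15:00–15:30, 17:00–17:30.
Windows ≥ 30 min: 09:00–09:30, 15:00–15:30, 17:00–17:30.
That's 3 windows.

3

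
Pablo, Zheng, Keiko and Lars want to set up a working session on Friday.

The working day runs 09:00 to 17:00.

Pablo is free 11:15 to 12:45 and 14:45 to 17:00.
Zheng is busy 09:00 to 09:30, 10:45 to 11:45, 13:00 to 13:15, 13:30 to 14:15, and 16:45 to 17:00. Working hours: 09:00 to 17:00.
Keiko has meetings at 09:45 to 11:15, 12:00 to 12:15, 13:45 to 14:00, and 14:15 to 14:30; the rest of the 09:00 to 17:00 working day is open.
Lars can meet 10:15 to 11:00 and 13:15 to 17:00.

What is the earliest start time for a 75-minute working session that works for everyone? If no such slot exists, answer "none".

Zheng free within 09:00–17:00: 09:30–10:45, 11:45–13:00, 13:15–13:30, 14:15–16:45.
Keiko free within 09:00–17:00: 09:00–09:45, 11:15–12:00, 12:15–13:45, 14:00–14:15, 14:30–17:00.
Pablo ∩ Zheng: 11:45–12:45, 14:45–16:45.
Pablo ∩ Zheng ∩ Keiko: 11:45–12:00, 12:15–12:45, 14:45–16:45.
Pablo ∩ Zheng ∩ Keiko ∩ Lars: 14:45–16:45.
Windows ≥ 75 min: 14:45–16:45.
Earliest such window starts at 14:45.

14:45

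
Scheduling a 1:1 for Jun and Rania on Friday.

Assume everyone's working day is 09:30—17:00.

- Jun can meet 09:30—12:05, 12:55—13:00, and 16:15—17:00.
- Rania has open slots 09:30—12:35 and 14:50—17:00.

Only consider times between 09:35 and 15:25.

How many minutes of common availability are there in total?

Jun ∩ Rania: 09:30–12:05, 16:15–17:00.
Restricted to 09:35–15:25: 09:35–12:05.
Total common minutes: 150.

150 minutes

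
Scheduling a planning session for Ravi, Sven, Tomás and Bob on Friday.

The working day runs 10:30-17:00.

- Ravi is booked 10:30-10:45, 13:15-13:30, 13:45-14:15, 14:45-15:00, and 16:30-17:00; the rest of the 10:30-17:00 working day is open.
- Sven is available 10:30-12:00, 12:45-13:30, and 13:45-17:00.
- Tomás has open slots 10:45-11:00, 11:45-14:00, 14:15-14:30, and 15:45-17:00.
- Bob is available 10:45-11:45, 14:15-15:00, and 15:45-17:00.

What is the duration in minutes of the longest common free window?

Ravi free within 10:30–17:00: 10:45–13:15, 13:30–13:45, 14:15–14:45, 15:00–16:30.
Ravi ∩ Sven: 10:45–12:00, 12:45–13:15, 14:15–14:45, 15:00–16:30.
Ravi ∩ Sven ∩ Tomás: 10:45–11:00, 11:45–12:00, 12:45–13:15, 14:15–14:30, 15:45–16:30.
Ravi ∩ Sven ∩ Tomás ∩ Bob: 10:45–11:00, 14:15–14:30, 15:45–16:30.
Common window lengths: 15, 15, 45 min; longest is 45.

45 minutes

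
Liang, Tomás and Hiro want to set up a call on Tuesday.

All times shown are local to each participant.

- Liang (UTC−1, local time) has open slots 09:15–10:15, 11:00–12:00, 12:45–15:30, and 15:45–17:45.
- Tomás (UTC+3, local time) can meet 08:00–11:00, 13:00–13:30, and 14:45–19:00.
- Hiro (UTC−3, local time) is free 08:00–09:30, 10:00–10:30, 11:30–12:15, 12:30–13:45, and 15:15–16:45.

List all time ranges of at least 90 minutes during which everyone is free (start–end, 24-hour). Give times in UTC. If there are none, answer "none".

none

Liang → UTC: 10:15–11:15, 12:00–13:00, 13:45–16:30, 16:45–18:45.
Tomás → UTC: 05:00–08:00, 10:00–10:30, 11:45–16:00.
Hiro → UTC: 11:00–12:30, 13:00–13:30, 14:30–15:15, 15:30–16:45, 18:15–19:45.
Liang ∩ Tomás: 10:15–10:30, 12:00–13:00, 13:45–16:00.
Liang ∩ Tomás ∩ Hiro: 12:00–12:30, 14:30–15:15, 15:30–16:00.
Windows ≥ 90 min: (none).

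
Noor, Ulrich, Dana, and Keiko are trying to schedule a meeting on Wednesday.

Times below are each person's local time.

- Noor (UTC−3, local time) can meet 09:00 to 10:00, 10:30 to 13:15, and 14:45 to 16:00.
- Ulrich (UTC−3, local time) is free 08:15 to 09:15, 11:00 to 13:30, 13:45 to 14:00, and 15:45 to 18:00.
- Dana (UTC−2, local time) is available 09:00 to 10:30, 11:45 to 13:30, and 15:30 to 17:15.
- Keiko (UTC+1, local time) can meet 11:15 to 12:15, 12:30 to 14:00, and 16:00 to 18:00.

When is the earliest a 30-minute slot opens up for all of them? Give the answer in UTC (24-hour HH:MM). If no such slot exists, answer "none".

Noor → UTC: 12:00–13:00, 13:30–16:15, 17:45–19:00.
Ulrich → UTC: 11:15–12:15, 14:00–16:30, 16:45–17:00, 18:45–21:00.
Dana → UTC: 11:00–12:30, 13:45–15:30, 17:30–19:15.
Keiko → UTC: 10:15–11:15, 11:30–13:00, 15:00–17:00.
Noor ∩ Ulrich: 12:00–12:15, 14:00–16:15, 18:45–19:00.
Noor ∩ Ulrich ∩ Dana: 12:00–12:15, 14:00–15:30, 18:45–19:00.
Noor ∩ Ulrich ∩ Dana ∩ Keiko: 12:00–12:15, 15:00–15:30.
Windows ≥ 30 min: 15:00–15:30.
Earliest such window starts at 15:00.

15:00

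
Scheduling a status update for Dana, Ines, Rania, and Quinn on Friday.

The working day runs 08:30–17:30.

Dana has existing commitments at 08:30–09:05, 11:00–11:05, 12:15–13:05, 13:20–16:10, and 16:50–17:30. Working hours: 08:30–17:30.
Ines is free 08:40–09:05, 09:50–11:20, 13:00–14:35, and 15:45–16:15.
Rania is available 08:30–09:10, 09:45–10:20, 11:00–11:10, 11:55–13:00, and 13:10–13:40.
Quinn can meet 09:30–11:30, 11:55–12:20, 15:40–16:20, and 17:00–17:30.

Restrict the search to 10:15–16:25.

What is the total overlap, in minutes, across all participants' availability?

Dana free within 08:30–17:30: 09:05–11:00, 11:05–12:15, 13:05–13:20, 16:10–16:50.
Dana ∩ Ines: 09:50–11:00, 11:05–11:20, 13:05–13:20, 16:10–16:15.
Dana ∩ Ines ∩ Rania: 09:50–10:20, 11:05–11:10, 13:10–13:20.
Dana ∩ Ines ∩ Rania ∩ Quinn: 09:50–10:20, 11:05–11:10.
Restricted to 10:15–16:25: 10:15–10:20, 11:05–11:10.
Total common minutes: 5 + 5 = 10.

10 minutes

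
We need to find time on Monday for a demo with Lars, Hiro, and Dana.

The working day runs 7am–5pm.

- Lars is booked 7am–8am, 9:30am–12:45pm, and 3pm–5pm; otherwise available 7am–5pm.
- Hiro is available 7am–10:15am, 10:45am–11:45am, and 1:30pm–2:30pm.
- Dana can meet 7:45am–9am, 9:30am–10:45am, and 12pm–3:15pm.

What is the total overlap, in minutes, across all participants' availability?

Lars free within 07:00–17:00: 08:00–09:30, 12:45–15:00.
Lars ∩ Hiro: 08:00–09:30, 13:30–14:30.
Lars ∩ Hiro ∩ Dana: 08:00–09:00, 13:30–14:30.
Total common minutes: 60 + 60 = 120.

120 minutes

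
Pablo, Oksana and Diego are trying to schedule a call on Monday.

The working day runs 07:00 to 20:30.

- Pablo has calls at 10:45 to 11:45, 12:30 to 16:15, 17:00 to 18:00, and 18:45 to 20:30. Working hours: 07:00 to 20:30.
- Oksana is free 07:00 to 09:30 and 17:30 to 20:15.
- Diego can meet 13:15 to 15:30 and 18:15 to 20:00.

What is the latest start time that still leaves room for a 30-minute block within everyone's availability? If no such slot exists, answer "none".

Pablo free within 07:00–20:30: 07:00–10:45, 11:45–12:30, 16:15–17:00, 18:00–18:45.
Pablo ∩ Oksana: 07:00–09:30, 18:00–18:45.
Pablo ∩ Oksana ∩ Diego: 18:15–18:45.
Windows ≥ 30 min: 18:15–18:45.
Latest start in the last window 18:15–18:45 is 18:45 − 30 min = 18:15.

18:15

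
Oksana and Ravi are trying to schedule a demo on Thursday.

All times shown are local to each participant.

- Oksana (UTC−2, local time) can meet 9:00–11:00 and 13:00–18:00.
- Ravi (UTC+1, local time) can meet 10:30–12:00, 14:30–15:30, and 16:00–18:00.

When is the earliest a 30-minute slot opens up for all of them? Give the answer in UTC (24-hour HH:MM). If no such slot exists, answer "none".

15:00

Oksana → UTC: 11:00–13:00, 15:00–20:00.
Ravi → UTC: 09:30–11:00, 13:30–14:30, 15:00–17:00.
Oksana ∩ Ravi: 15:00–17:00.
Windows ≥ 30 min: 15:00–17:00.
Earliest such window starts at 15:00.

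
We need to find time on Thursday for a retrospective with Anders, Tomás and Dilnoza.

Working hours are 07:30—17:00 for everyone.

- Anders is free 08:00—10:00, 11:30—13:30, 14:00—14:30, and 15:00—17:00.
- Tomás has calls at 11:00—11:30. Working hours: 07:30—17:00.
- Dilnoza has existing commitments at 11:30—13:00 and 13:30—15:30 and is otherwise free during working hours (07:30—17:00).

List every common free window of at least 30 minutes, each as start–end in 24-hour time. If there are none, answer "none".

08:00–10:00, 13:00–13:30, 15:30–17:00

Tomás free within 07:30–17:00: 07:30–11:00, 11:30–17:00.
Dilnoza free within 07:30–17:00: 07:30–11:30, 13:00–13:30, 15:30–17:00.
Anders ∩ Tomás: 08:00–10:00, 11:30–13:30, 14:00–14:30, 15:00–17:00.
Anders ∩ Tomás ∩ Dilnoza: 08:00–10:00, 13:00–13:30, 15:30–17:00.
Windows ≥ 30 min: 08:00–10:00, 13:00–13:30, 15:30–17:00.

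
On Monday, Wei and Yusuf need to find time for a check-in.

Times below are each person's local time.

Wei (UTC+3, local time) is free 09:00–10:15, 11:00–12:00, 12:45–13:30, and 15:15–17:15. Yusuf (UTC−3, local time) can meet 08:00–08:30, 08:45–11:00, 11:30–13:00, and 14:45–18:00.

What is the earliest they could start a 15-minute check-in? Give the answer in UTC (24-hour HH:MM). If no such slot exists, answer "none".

Wei → UTC: 06:00–07:15, 08:00–09:00, 09:45–10:30, 12:15–14:15.
Yusuf → UTC: 11:00–11:30, 11:45–14:00, 14:30–16:00, 17:45–21:00.
Wei ∩ Yusuf: 12:15–14:00.
Windows ≥ 15 min: 12:15–14:00.
Earliest such window starts at 12:15.

12:15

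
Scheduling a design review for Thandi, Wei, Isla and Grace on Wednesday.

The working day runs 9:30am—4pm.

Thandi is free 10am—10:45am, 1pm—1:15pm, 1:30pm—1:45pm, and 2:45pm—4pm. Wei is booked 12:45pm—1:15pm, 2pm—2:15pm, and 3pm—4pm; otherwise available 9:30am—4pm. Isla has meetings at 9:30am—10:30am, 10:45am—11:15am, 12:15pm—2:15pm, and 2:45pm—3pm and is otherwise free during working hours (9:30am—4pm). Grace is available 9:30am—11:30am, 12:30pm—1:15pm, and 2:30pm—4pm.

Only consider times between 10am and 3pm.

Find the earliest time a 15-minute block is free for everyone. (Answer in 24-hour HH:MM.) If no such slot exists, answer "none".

Wei free within 09:30–16:00: 09:30–12:45, 13:15–14:00, 14:15–15:00.
Isla free within 09:30–16:00: 10:30–10:45, 11:15–12:15, 14:15–14:45, 15:00–16:00.
Thandi ∩ Wei: 10:00–10:45, 13:30–13:45, 14:45–15:00.
Thandi ∩ Wei ∩ Isla: 10:30–10:45.
Thandi ∩ Wei ∩ Isla ∩ Grace: 10:30–10:45.
Restricted to 10:00–15:00: 10:30–10:45.
Windows ≥ 15 min: 10:30–10:45.
Earliest such window starts at 10:30.

10:30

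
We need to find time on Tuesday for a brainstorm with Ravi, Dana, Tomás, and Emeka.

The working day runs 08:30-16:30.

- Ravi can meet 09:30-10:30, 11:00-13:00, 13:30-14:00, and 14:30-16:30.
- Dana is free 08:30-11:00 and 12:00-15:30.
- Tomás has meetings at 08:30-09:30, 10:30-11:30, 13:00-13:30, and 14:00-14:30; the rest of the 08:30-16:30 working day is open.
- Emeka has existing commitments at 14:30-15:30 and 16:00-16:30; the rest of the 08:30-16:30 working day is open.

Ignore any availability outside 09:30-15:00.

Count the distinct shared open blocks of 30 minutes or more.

Tomás free within 08:30–16:30: 09:30–10:30, 11:30–13:00, 13:30–14:00, 14:30–16:30.
Emeka free within 08:30–16:30: 08:30–14:30, 15:30–16:00.
Ravi ∩ Dana: 09:30–10:30, 12:00–13:00, 13:30–14:00, 14:30–15:30.
Ravi ∩ Dana ∩ Tomás: 09:30–10:30, 12:00–13:00, 13:30–14:00, 14:30–15:30.
Ravi ∩ Dana ∩ Tomás ∩ Emeka: 09:30–10:30, 12:00–13:00, 13:30–14:00.
Restricted to 09:30–15:00: 09:30–10:30, 12:00–13:00, 13:30–14:00.
Windows ≥ 30 min: 09:30–10:30, 12:00–13:00, 13:30–14:00.
That's 3 windows.

3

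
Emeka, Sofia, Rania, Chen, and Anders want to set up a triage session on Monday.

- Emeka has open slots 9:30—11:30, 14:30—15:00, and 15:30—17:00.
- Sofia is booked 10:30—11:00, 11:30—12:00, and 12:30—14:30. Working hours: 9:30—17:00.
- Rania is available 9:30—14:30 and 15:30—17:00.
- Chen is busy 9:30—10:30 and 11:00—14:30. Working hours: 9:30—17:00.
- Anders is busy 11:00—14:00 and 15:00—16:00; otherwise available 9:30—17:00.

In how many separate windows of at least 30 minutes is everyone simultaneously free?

Sofia free within 09:30–17:00: 09:30–10:30, 11:00–11:30, 12:00–12:30, 14:30–17:00.
Chen free within 09:30–17:00: 10:30–11:00, 14:30–17:00.
Anders free within 09:30–17:00: 09:30–11:00, 14:00–15:00, 16:00–17:00.
Emeka ∩ Sofia: 09:30–10:30, 11:00–11:30, 14:30–15:00, 15:30–17:00.
Emeka ∩ Sofia ∩ Rania: 09:30–10:30, 11:00–11:30, 15:30–17:00.
Emeka ∩ Sofia ∩ Rania ∩ Chen: 15:30–17:00.
Emeka ∩ Sofia ∩ Rania ∩ Chen ∩ Anders: 16:00–17:00.
Windows ≥ 30 min: 16:00–17:00.
That's 1 window.

1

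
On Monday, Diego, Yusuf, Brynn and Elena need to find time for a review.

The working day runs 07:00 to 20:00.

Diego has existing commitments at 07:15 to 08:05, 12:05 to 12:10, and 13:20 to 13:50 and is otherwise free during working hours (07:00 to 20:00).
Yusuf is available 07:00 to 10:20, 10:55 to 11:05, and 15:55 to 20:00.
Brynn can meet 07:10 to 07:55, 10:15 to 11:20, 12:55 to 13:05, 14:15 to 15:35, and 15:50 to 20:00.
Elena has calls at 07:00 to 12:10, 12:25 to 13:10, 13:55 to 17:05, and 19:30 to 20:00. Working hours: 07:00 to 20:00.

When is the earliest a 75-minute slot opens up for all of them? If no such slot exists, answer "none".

Diego free within 07:00–20:00: 07:00–07:15, 08:05–12:05, 12:10–13:20, 13:50–20:00.
Elena free within 07:00–20:00: 12:10–12:25, 13:10–13:55, 17:05–19:30.
Diego ∩ Yusuf: 07:00–07:15, 08:05–10:20, 10:55–11:05, 15:55–20:00.
Diego ∩ Yusuf ∩ Brynn: 07:10–07:15, 10:15–10:20, 10:55–11:05, 15:55–20:00.
Diego ∩ Yusuf ∩ Brynn ∩ Elena: 17:05–19:30.
Windows ≥ 75 min: 17:05–19:30.
Earliest such window starts at 17:05.

17:05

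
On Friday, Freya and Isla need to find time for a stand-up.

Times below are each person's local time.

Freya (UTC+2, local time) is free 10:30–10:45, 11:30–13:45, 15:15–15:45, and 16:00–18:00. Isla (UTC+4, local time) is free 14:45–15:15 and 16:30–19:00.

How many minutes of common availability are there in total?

Freya → UTC: 08:30–08:45, 09:30–11:45, 13:15–13:45, 14:00–16:00.
Isla → UTC: 10:45–11:15, 12:30–15:00.
Freya ∩ Isla: 10:45–11:15, 13:15–13:45, 14:00–15:00.
Total common minutes: 30 + 30 + 60 = 120.

120 minutes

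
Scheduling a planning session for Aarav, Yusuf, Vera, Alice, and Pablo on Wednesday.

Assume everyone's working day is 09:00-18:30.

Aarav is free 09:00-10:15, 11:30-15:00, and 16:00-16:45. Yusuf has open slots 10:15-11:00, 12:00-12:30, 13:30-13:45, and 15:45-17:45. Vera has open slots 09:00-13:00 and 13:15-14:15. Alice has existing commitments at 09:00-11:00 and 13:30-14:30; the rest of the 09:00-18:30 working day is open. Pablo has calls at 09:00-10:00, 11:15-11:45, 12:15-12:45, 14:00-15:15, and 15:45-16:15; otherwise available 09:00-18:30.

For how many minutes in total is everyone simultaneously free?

15 minutes

Alice free within 09:00–18:30: 11:00–13:30, 14:30–18:30.
Pablo free within 09:00–18:30: 10:00–11:15, 11:45–12:15, 12:45–14:00, 15:15–15:45, 16:15–18:30.
Aarav ∩ Yusuf: 12:00–12:30, 13:30–13:45, 16:00–16:45.
Aarav ∩ Yusuf ∩ Vera: 12:00–12:30, 13:30–13:45.
Aarav ∩ Yusuf ∩ Vera ∩ Alice: 12:00–12:30.
Aarav ∩ Yusuf ∩ Vera ∩ Alice ∩ Pablo: 12:00–12:15.
Total common minutes: 15.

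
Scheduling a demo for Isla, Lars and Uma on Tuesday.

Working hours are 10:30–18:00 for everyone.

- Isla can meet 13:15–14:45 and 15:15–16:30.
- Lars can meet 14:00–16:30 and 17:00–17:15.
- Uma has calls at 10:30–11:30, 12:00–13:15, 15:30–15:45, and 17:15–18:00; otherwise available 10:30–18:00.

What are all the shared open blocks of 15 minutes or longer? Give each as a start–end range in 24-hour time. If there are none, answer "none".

Uma free within 10:30–18:00: 11:30–12:00, 13:15–15:30, 15:45–17:15.
Isla ∩ Lars: 14:00–14:45, 15:15–16:30.
Isla ∩ Lars ∩ Uma: 14:00–14:45, 15:15–15:30, 15:45–16:30.
Windows ≥ 15 min: 14:00–14:45, 15:15–15:30, 15:45–16:30.

14:00–14:45, 15:15–15:30, 15:45–16:30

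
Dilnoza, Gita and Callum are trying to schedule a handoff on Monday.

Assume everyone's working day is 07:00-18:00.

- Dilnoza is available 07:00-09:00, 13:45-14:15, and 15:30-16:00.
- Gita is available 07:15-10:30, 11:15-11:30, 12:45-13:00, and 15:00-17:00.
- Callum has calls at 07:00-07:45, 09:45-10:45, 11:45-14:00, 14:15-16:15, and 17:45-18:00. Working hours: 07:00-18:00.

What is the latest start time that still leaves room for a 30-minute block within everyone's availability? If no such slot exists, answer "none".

Callum free within 07:00–18:00: 07:45–09:45, 10:45–11:45, 14:00–14:15, 16:15–17:45.
Dilnoza ∩ Gita: 07:15–09:00, 15:30–16:00.
Dilnoza ∩ Gita ∩ Callum: 07:45–09:00.
Windows ≥ 30 min: 07:45–09:00.
Latest start in the last window 07:45–09:00 is 09:00 − 30 min = 08:30.

08:30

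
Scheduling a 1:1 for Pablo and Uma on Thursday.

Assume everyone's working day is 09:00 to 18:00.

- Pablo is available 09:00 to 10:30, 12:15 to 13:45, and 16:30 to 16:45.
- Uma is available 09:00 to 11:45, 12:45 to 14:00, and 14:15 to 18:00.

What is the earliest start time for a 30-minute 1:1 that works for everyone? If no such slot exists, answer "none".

Pablo ∩ Uma: 09:00–10:30, 12:45–13:45, 16:30–16:45.
Windows ≥ 30 min: 09:00–10:30, 12:45–13:45.
Earliest such window starts at 09:00.

09:00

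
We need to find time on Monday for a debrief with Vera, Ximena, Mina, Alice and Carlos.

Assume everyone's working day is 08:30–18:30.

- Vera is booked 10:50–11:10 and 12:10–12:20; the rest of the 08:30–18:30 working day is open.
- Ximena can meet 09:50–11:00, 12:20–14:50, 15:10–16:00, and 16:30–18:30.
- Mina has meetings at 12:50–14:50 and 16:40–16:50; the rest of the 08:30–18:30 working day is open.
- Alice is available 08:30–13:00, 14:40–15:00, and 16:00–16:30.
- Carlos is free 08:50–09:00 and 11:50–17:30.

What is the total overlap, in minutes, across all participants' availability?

Vera free within 08:30–18:30: 08:30–10:50, 11:10–12:10, 12:20–18:30.
Mina free within 08:30–18:30: 08:30–12:50, 14:50–16:40, 16:50–18:30.
Vera ∩ Ximena: 09:50–10:50, 12:20–14:50, 15:10–16:00, 16:30–18:30.
Vera ∩ Ximena ∩ Mina: 09:50–10:50, 12:20–12:50, 15:10–16:00, 16:30–16:40, 16:50–18:30.
Vera ∩ Ximena ∩ Mina ∩ Alice: 09:50–10:50, 12:20–12:50.
Vera ∩ Ximena ∩ Mina ∩ Alice ∩ Carlos: 12:20–12:50.
Total common minutes: 30.

30 minutes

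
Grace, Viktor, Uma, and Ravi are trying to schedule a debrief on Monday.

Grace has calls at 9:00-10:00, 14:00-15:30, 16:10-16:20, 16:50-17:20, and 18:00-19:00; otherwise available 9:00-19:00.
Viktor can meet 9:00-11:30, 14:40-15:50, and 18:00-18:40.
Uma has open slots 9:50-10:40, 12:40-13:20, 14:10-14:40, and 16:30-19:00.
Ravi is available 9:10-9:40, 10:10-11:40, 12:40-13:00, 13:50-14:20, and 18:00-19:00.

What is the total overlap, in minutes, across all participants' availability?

Grace free within 09:00–19:00: 10:00–14:00, 15:30–16:10, 16:20–16:50, 17:20–18:00.
Grace ∩ Viktor: 10:00–11:30, 15:30–15:50.
Grace ∩ Viktor ∩ Uma: 10:00–10:40.
Grace ∩ Viktor ∩ Uma ∩ Ravi: 10:10–10:40.
Total common minutes: 30.

30 minutes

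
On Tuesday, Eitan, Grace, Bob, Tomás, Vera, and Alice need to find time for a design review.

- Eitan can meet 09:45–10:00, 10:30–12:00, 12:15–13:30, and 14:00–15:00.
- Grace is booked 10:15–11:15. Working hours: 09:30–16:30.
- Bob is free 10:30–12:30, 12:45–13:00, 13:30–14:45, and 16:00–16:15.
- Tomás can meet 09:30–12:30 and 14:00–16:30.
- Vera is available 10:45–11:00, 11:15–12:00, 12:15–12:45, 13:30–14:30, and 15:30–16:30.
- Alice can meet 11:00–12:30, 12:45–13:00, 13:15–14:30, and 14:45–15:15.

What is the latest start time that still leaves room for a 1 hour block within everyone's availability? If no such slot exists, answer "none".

Grace free within 09:30–16:30: 09:30–10:15, 11:15–16:30.
Eitan ∩ Grace: 09:45–10:00, 11:15–12:00, 12:15–13:30, 14:00–15:00.
Eitan ∩ Grace ∩ Bob: 11:15–12:00, 12:15–12:30, 12:45–13:00, 14:00–14:45.
Eitan ∩ Grace ∩ Bob ∩ Tomás: 11:15–12:00, 12:15–12:30, 14:00–14:45.
Eitan ∩ Grace ∩ Bob ∩ Tomás ∩ Vera: 11:15–12:00, 12:15–12:30, 14:00–14:30.
Eitan ∩ Grace ∩ Bob ∩ Tomás ∩ Vera ∩ Alice: 11:15–12:00, 12:15–12:30, 14:00–14:30.
Windows ≥ 60 min: (none).

none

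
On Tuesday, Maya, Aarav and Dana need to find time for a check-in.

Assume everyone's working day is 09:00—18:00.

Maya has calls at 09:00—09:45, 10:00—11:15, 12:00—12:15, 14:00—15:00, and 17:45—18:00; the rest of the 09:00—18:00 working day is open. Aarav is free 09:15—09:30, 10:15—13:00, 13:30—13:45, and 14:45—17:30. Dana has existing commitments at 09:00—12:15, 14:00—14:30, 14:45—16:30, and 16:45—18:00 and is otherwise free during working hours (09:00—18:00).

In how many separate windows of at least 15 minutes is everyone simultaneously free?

3

Maya free within 09:00–18:00: 09:45–10:00, 11:15–12:00, 12:15–14:00, 15:00–17:45.
Dana free within 09:00–18:00: 12:15–14:00, 14:30–14:45, 16:30–16:45.
Maya ∩ Aarav: 11:15–12:00, 12:15–13:00, 13:30–13:45, 15:00–17:30.
Maya ∩ Aarav ∩ Dana: 12:15–13:00, 13:30–13:45, 16:30–16:45.
Windows ≥ 15 min: 12:15–13:00, 13:30–13:45, 16:30–16:45.
That's 3 windows.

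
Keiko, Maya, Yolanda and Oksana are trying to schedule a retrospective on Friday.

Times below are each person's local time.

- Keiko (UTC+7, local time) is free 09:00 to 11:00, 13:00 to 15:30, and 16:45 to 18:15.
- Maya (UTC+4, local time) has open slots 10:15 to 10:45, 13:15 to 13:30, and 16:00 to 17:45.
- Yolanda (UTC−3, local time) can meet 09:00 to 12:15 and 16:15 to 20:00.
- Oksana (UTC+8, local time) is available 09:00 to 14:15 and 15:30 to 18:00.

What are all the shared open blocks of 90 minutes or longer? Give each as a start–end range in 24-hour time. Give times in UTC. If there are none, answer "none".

Keiko → UTC: 02:00–04:00, 06:00–08:30, 09:45–11:15.
Maya → UTC: 06:15–06:45, 09:15–09:30, 12:00–13:45.
Yolanda → UTC: 12:00–15:15, 19:15–23:00.
Oksana → UTC: 01:00–06:15, 07:30–10:00.
Keiko ∩ Maya: 06:15–06:45.
Keiko ∩ Maya ∩ Yolanda: (none).
Keiko ∩ Maya ∩ Yolanda ∩ Oksana: (none).
Windows ≥ 90 min: (none).

none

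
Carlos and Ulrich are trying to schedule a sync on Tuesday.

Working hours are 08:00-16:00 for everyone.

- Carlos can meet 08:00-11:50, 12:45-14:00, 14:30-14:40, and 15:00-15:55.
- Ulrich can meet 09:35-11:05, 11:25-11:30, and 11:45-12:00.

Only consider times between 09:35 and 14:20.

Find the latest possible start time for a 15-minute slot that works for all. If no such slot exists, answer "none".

10:50

Carlos ∩ Ulrich: 09:35–11:05, 11:25–11:30, 11:45–11:50.
Restricted to 09:35–14:20: 09:35–11:05, 11:25–11:30, 11:45–11:50.
Windows ≥ 15 min: 09:35–11:05.
Latest start in the last window 09:35–11:05 is 11:05 − 15 min = 10:50.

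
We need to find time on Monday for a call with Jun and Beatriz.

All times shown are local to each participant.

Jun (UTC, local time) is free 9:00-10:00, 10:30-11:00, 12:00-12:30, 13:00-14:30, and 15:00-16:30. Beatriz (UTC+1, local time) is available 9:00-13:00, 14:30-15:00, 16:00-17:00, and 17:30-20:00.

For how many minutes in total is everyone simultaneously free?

180 minutes

Jun → UTC: 09:00–10:00, 10:30–11:00, 12:00–12:30, 13:00–14:30, 15:00–16:30.
Beatriz → UTC: 08:00–12:00, 13:30–14:00, 15:00–16:00, 16:30–19:00.
Jun ∩ Beatriz: 09:00–10:00, 10:30–11:00, 13:30–14:00, 15:00–16:00.
Total common minutes: 60 + 30 + 30 + 60 = 180.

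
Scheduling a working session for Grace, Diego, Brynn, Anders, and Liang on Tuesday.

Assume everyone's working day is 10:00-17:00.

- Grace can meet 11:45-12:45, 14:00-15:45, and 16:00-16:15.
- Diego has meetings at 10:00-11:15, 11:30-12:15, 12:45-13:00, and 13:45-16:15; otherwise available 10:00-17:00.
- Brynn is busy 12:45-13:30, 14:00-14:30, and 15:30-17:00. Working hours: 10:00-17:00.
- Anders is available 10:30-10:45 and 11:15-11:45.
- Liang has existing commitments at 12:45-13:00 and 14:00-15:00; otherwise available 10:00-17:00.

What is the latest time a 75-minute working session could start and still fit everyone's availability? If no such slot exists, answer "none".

none

Diego free within 10:00–17:00: 11:15–11:30, 12:15–12:45, 13:00–13:45, 16:15–17:00.
Brynn free within 10:00–17:00: 10:00–12:45, 13:30–14:00, 14:30–15:30.
Liang free within 10:00–17:00: 10:00–12:45, 13:00–14:00, 15:00–17:00.
Grace ∩ Diego: 12:15–12:45.
Grace ∩ Diego ∩ Brynn: 12:15–12:45.
Grace ∩ Diego ∩ Brynn ∩ Anders: (none).
Grace ∩ Diego ∩ Brynn ∩ Anders ∩ Liang: (none).
Windows ≥ 75 min: (none).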